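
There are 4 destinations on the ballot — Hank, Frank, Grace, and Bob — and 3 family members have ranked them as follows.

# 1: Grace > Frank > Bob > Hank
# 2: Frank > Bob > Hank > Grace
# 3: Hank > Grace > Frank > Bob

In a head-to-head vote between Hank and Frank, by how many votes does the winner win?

1

Ballots ranking Hank above Frank: 1.
Ballots ranking Frank above Hank: 2.
Frank wins 2–1, a margin of 1.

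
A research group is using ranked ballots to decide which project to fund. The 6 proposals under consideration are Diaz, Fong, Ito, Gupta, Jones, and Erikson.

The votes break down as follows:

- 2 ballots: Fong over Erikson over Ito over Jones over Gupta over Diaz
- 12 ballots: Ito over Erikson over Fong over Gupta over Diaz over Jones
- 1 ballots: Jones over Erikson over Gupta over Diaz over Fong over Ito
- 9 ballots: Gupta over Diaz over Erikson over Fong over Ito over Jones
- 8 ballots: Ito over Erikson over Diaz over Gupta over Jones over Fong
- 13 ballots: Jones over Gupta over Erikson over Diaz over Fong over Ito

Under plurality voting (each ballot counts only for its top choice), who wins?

First-place vote totals:
  Diaz: 0
  Fong: 2
  Ito: 20
  Gupta: 9
  Jones: 14
  Erikson: 0
Ito has the most first-place votes.

Ito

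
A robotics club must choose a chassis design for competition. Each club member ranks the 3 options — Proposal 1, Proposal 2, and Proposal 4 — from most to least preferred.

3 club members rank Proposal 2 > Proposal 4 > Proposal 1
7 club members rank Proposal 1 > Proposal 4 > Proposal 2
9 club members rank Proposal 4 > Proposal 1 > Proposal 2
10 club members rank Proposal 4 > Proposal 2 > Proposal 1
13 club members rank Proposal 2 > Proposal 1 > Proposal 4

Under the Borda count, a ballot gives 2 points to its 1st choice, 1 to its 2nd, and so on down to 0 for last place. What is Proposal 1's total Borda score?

Borda scores:
  Proposal 1: 3·0 + 7·2 + 9·1 + 10·0 + 13·1 = 36
  Proposal 2: 3·2 + 7·0 + 9·0 + 10·1 + 13·2 = 42
  Proposal 4: 3·1 + 7·1 + 9·2 + 10·2 + 13·0 = 48

36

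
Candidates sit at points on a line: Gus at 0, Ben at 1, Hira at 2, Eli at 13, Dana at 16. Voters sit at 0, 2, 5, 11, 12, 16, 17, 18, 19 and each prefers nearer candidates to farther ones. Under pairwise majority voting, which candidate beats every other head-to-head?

With single-peaked preferences on a line, the Condorcet winner is the candidate closest to the median voter.
The median voter (position 12) is closest to Eli at 13.
Check: Eli vs Dana — voters closer to Eli: 5 of 9.

Eli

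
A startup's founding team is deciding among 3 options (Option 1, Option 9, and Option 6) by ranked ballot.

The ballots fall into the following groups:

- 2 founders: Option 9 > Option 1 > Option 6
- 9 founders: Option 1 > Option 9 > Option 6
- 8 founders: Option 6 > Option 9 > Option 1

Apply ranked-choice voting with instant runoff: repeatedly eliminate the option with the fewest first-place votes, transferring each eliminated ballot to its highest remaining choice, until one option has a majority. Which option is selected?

Option 1

Round 1: Option 1 9, Option 6 8, Option 9 2. Option 9 has the fewest and is eliminated.
Round 2: Option 1 11, Option 6 8. Option 1 has a majority.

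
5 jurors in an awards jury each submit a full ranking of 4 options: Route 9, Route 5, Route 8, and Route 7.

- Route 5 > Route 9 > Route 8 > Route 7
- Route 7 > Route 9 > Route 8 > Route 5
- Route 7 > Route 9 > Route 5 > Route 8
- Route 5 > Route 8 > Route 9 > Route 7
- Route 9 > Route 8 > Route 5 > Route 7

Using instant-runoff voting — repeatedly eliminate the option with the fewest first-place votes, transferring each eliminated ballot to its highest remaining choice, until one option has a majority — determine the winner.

Round 1: Route 5 2, Route 7 2, Route 9 1, Route 8 0. Route 8 has the fewest and is eliminated.
Round 2: Route 5 2, Route 7 2, Route 9 1. Route 9 has the fewest and is eliminated.
Round 3: Route 5 3, Route 7 2. Route 5 has a majority.

Route 5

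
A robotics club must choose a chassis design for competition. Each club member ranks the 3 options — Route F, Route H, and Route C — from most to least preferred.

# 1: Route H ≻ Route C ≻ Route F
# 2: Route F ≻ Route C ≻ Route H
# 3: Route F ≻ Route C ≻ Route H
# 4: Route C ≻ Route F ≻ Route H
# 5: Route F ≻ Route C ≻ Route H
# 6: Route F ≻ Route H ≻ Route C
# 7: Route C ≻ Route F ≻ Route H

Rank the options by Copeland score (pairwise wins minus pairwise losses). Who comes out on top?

Pairwise results:
  Route F vs Route H: Route F wins 6–1.
  Route F vs Route C: Route F wins 4–3.
  Route H vs Route C: Route C wins 5–2.
Copeland scores (wins − losses):
  Route F: 2 − 0 = 2
  Route H: 0 − 2 = -2
  Route C: 1 − 1 = 0
Route F has the best Copeland score.

Route F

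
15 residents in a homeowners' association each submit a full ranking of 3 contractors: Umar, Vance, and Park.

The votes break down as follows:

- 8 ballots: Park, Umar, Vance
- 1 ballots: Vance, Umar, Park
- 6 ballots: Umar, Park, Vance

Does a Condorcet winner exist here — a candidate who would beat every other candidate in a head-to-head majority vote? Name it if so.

Park

Head-to-head results (15 voters total):
Umar vs Vance: Umar wins 14–1.
Umar vs Park: Park wins 8–7.
Vance vs Park: Park wins 14–1.
Park beats each rival — Umar (8–7), Vance (14–1) — so Park is the Condorcet winner.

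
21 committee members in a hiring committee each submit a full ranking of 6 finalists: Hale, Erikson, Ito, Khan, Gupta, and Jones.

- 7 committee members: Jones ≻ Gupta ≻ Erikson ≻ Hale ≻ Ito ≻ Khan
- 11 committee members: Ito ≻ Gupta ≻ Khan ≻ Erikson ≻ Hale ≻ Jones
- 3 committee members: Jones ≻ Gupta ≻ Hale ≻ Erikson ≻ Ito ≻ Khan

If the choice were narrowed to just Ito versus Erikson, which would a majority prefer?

Ballots ranking Ito above Erikson: 11.
Ballots ranking Erikson above Ito: 7+3 = 10.
Ito wins the head-to-head, 11–10.

Ito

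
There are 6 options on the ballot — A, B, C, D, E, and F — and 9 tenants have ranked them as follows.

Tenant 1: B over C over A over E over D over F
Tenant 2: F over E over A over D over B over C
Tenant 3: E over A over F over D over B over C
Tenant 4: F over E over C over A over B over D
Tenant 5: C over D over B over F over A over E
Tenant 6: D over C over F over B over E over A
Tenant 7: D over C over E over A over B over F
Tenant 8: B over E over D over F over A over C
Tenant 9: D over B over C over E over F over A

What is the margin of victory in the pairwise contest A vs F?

Ballots ranking A above F: 3.
Ballots ranking F above A: 6.
F wins 6–3, a margin of 3.

3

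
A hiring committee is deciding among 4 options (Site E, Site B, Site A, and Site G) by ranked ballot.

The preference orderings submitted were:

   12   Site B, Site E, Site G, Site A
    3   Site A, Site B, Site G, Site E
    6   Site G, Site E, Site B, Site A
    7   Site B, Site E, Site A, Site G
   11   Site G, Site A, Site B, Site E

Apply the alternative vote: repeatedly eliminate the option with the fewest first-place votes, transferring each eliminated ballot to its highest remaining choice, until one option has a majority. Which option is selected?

Round 1: Site B 19, Site G 17, Site A 3, Site E 0. Site E has the fewest and is eliminated.
Round 2: Site B 19, Site G 17, Site A 3. Site A has the fewest and is eliminated.
Round 3: Site B 22, Site G 17. Site B has a majority.

Site B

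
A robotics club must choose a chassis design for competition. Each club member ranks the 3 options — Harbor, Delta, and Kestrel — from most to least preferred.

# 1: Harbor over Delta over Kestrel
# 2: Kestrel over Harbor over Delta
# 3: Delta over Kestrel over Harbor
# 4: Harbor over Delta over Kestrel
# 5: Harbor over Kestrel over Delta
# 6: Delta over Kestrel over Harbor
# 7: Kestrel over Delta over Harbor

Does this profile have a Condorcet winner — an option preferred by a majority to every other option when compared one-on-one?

Head-to-head results (7 voters total):
Harbor vs Delta: Harbor wins 4–3.
Harbor vs Kestrel: Kestrel wins 4–3.
Delta vs Kestrel: Delta wins 4–3.
No candidate beats all others: Harbor beats Delta beats Kestrel beats Harbor, a majority cycle.

No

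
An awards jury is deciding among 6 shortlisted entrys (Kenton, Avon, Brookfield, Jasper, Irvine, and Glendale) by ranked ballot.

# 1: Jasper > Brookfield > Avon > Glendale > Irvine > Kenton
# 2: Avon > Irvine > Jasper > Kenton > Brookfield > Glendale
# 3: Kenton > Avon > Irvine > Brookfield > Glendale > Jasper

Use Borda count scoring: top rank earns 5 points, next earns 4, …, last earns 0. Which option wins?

Avon

Borda scores:
  Kenton: 0 + 2 + 5 = 7
  Avon: 3 + 5 + 4 = 12
  Brookfield: 4 + 1 + 2 = 7
  Jasper: 5 + 3 + 0 = 8
  Irvine: 1 + 4 + 3 = 8
  Glendale: 2 + 0 + 1 = 3
Avon has the highest total.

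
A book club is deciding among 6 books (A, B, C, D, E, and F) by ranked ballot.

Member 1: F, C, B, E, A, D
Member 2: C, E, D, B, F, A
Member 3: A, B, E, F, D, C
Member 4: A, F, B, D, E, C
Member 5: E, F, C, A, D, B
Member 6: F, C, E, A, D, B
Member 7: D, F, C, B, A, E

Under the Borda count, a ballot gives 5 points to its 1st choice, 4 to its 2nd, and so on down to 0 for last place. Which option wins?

F

Borda scores:
  A: 1 + 0 + 5 + 5 + 2 + 2 + 1 = 16
  B: 3 + 2 + 4 + 3 + 0 + 0 + 2 = 14
  C: 4 + 5 + 0 + 0 + 3 + 4 + 3 = 19
  D: 0 + 3 + 1 + 2 + 1 + 1 + 5 = 13
  E: 2 + 4 + 3 + 1 + 5 + 3 + 0 = 18
  F: 5 + 1 + 2 + 4 + 4 + 5 + 4 = 25
F has the highest total.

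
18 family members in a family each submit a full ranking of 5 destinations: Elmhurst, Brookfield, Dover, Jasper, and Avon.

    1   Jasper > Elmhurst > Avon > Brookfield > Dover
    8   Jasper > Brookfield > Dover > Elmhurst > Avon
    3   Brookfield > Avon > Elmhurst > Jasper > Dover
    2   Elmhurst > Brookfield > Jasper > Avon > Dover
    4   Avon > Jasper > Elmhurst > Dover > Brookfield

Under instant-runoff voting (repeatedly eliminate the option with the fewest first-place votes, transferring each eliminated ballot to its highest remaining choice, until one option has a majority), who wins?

Round 1: Jasper 9, Avon 4, Brookfield 3, Elmhurst 2, Dover 0. Dover has the fewest and is eliminated.
Round 2: Jasper 9, Avon 4, Brookfield 3, Elmhurst 2. Elmhurst has the fewest and is eliminated.
Round 3: Jasper 9, Brookfield 5, Avon 4. Avon has the fewest and is eliminated.
Round 4: Jasper 13, Brookfield 5. Jasper has a majority.

Jasper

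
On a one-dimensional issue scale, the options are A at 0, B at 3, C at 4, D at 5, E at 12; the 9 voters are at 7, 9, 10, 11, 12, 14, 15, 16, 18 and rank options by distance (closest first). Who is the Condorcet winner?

With single-peaked preferences on a line, the Condorcet winner is the candidate closest to the median voter.
The median voter (position 12) is closest to E at 12.
Check: E vs D — voters closer to E: 8 of 9.

E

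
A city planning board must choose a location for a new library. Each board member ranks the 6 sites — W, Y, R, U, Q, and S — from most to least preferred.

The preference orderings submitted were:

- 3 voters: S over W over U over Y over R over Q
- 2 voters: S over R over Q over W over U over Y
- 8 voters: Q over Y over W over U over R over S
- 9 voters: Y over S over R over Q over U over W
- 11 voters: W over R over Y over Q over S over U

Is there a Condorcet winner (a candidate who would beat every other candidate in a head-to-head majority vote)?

Head-to-head results (33 voters total):
W vs Y: Y wins 17–16.
W vs R: W wins 22–11.
W vs U: W wins 24–9.
W vs Q: Q wins 19–14.
W vs S: W wins 19–14.
Y vs R: Y wins 20–13.
Y vs U: Y wins 28–5.
Y vs Q: Y wins 23–10.
Y vs S: Y wins 28–5.
R vs U: R wins 22–11.
R vs Q: R wins 25–8.
R vs S: R wins 19–14.
U vs Q: Q wins 30–3.
U vs S: S wins 25–8.
Q vs S: Q wins 19–14.
Y beats each rival — W (17–16), R (20–13), U (28–5), Q (23–10), S (28–5) — so Y is the Condorcet winner.

Yes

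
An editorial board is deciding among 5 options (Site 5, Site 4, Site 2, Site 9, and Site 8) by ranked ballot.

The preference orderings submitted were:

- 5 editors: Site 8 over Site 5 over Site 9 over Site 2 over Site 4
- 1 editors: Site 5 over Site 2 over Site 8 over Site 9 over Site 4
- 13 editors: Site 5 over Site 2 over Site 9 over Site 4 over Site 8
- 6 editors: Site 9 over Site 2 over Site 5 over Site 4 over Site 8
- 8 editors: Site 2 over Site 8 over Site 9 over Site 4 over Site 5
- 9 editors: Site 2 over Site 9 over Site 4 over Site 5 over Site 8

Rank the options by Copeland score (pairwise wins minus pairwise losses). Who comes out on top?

Pairwise results:
  Site 5 vs Site 4: Site 5 wins 25–17.
  Site 5 vs Site 2: Site 2 wins 23–19.
  Site 5 vs Site 9: Site 9 wins 23–19.
  Site 5 vs Site 8: Site 5 wins 29–13.
  Site 4 vs Site 2: Site 2 wins 42–0.
  Site 4 vs Site 9: Site 9 wins 42–0.
  Site 4 vs Site 8: Site 4 wins 28–14.
  Site 2 vs Site 9: Site 2 wins 31–11.
  Site 2 vs Site 8: Site 2 wins 37–5.
  Site 9 vs Site 8: Site 9 wins 28–14.
Copeland scores (wins − losses):
  Site 5: 2 − 2 = 0
  Site 4: 1 − 3 = -2
  Site 2: 4 − 0 = 4
  Site 9: 3 − 1 = 2
  Site 8: 0 − 4 = -4
Site 2 has the best Copeland score.

Site 2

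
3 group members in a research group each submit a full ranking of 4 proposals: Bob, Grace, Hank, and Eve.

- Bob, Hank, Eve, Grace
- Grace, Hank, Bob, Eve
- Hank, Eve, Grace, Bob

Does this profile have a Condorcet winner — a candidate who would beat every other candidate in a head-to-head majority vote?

Head-to-head results (3 voters total):
Bob vs Grace: Grace wins 2–1.
Bob vs Hank: Hank wins 2–1.
Bob vs Eve: Bob wins 2–1.
Grace vs Hank: Hank wins 2–1.
Grace vs Eve: Eve wins 2–1.
Hank vs Eve: Hank wins 3–0.
Hank beats each rival — Bob (2–1), Grace (2–1), Eve (3–0) — so Hank is the Condorcet winner.

Yes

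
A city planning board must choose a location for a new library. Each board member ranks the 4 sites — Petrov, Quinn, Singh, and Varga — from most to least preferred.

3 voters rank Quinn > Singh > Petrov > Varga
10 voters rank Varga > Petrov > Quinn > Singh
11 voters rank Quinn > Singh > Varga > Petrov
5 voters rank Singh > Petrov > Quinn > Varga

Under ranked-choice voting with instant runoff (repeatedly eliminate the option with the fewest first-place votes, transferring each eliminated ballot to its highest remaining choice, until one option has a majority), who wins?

Quinn

Round 1: Quinn 14, Varga 10, Singh 5, Petrov 0. Petrov has the fewest and is eliminated.
Round 2: Quinn 14, Varga 10, Singh 5. Singh has the fewest and is eliminated.
Round 3: Quinn 19, Varga 10. Quinn has a majority.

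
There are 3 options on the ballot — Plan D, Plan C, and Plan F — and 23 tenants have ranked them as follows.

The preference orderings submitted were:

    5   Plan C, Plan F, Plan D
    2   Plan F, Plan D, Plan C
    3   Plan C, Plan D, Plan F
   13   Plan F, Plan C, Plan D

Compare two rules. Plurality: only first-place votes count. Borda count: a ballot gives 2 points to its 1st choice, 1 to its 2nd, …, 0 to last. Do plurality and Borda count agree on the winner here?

Yes

Plurality first-place counts: Plan D 0, Plan C 8, Plan F 15 → Plan F.
Borda totals: Plan D 5, Plan C 29, Plan F 35 → Plan F.
The two rules agree on Plan F.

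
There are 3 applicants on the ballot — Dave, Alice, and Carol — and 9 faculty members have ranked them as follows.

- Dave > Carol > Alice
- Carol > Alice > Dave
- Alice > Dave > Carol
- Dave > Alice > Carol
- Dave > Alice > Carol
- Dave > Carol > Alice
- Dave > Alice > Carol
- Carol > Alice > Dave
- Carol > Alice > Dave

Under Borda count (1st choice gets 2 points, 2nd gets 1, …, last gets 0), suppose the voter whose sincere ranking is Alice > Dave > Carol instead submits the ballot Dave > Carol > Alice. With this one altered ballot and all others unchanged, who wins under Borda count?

Borda totals with the altered ballot: Dave 12, Alice 6, Carol 9.
The winner is unchanged: still Dave.

Dave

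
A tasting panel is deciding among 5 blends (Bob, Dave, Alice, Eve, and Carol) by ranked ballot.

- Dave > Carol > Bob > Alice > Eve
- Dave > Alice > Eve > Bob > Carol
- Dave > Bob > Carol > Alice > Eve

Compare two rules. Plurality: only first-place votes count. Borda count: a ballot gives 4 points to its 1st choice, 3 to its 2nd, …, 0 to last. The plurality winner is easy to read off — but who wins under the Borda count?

Dave

Plurality first-place counts: Bob 0, Dave 3, Alice 0, Eve 0, Carol 0 → Dave.
Borda totals: Bob 6, Dave 12, Alice 5, Eve 2, Carol 5 → Dave.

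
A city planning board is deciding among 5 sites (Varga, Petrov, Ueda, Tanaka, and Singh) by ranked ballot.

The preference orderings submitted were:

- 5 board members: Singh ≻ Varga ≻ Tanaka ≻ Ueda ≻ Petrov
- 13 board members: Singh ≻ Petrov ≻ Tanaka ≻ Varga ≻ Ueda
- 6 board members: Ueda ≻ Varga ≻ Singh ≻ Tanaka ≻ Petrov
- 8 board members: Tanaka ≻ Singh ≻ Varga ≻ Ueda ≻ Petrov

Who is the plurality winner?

Singh

First-place vote totals:
  Varga: 0
  Petrov: 0
  Ueda: 6
  Tanaka: 8
  Singh: 18
Singh has the most first-place votes.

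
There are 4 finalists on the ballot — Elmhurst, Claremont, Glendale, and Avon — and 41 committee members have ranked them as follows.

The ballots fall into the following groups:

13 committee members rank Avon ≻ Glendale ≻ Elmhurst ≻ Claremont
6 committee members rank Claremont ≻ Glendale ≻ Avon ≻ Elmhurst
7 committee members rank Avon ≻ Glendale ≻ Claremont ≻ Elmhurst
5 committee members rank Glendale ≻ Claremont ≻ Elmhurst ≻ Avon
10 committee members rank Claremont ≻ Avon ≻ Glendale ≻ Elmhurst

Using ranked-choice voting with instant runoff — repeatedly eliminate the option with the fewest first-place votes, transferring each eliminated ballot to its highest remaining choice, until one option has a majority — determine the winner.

Round 1: Avon 20, Claremont 16, Glendale 5, Elmhurst 0. Elmhurst has the fewest and is eliminated.
Round 2: Avon 20, Claremont 16, Glendale 5. Glendale has the fewest and is eliminated.
Round 3: Claremont 21, Avon 20. Claremont has a majority.

Claremont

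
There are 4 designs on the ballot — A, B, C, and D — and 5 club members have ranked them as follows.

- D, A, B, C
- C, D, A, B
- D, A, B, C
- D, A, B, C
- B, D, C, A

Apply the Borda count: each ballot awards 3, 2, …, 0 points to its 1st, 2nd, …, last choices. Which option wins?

Borda scores:
  A: 2 + 1 + 2 + 2 + 0 = 7
  B: 1 + 0 + 1 + 1 + 3 = 6
  C: 0 + 3 + 0 + 0 + 1 = 4
  D: 3 + 2 + 3 + 3 + 2 = 13
D has the highest total.

D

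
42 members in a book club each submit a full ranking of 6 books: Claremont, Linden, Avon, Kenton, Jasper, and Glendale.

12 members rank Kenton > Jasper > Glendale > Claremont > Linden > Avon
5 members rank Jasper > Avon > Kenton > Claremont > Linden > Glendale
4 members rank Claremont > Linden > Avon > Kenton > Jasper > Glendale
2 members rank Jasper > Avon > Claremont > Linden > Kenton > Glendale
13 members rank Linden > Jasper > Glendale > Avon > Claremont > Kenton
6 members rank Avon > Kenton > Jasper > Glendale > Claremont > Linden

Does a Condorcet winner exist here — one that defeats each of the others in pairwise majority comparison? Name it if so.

No Condorcet winner

Head-to-head results (42 voters total):
Claremont vs Linden: Claremont wins 29–13.
Claremont vs Avon: Avon wins 26–16.
Claremont vs Kenton: Kenton wins 23–19.
Claremont vs Jasper: Jasper wins 38–4.
Claremont vs Glendale: Glendale wins 31–11.
Linden vs Avon: Linden wins 29–13.
Linden vs Kenton: Kenton wins 23–19.
Linden vs Jasper: Jasper wins 25–17.
Linden vs Glendale: Linden wins 24–18.
Avon vs Kenton: Avon wins 30–12.
Avon vs Jasper: Jasper wins 32–10.
Avon vs Glendale: Glendale wins 25–17.
Kenton vs Jasper: Kenton wins 22–20.
Kenton vs Glendale: Kenton wins 29–13.
Jasper vs Glendale: Jasper wins 42–0.
No candidate beats all others: Claremont beats Linden beats Avon beats Claremont, a majority cycle.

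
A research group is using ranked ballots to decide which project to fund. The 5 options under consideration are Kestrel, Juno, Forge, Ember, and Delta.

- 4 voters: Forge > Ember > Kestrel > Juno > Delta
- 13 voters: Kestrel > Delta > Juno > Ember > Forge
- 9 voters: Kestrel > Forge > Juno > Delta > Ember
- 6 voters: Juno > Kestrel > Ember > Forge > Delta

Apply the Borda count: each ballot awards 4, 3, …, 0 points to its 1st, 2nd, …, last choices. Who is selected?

Borda scores:
  Kestrel: 4·2 + 13·4 + 9·4 + 6·3 = 114
  Juno: 4·1 + 13·2 + 9·2 + 6·4 = 72
  Forge: 4·4 + 13·0 + 9·3 + 6·1 = 49
  Ember: 4·3 + 13·1 + 9·0 + 6·2 = 37
  Delta: 4·0 + 13·3 + 9·1 + 6·0 = 48
Kestrel has the highest total.

Kestrel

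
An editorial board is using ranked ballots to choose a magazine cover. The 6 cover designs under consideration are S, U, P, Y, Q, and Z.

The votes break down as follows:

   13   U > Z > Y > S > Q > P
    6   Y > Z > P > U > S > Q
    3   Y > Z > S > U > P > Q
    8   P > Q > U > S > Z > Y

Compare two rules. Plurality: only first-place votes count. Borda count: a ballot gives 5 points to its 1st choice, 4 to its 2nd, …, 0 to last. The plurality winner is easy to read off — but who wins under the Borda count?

U

Plurality first-place counts: S 0, U 13, P 8, Y 9, Q 0, Z 0 → U.
Borda totals: S 57, U 107, P 61, Y 84, Q 45, Z 96 → U.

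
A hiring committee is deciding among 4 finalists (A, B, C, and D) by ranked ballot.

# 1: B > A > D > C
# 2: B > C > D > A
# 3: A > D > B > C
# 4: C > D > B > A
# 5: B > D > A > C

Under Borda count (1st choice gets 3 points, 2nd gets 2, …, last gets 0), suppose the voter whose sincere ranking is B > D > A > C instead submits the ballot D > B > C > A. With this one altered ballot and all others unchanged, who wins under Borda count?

B

Borda totals with the altered ballot: A 5, B 10, C 6, D 9.
The winner is unchanged: still B.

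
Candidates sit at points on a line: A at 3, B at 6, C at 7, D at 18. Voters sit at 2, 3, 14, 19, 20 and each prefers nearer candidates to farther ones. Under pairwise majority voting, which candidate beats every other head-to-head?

With single-peaked preferences on a line, the Condorcet winner is the candidate closest to the median voter.
The median voter (position 14) is closest to D at 18.
Check: D vs C — voters closer to D: 3 of 5.

D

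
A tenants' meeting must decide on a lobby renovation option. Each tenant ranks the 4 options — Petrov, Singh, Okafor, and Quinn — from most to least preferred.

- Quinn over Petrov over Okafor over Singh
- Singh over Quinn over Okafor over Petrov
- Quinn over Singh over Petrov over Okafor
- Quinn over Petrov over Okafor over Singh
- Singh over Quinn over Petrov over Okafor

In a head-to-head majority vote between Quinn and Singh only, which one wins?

Ballots ranking Quinn above Singh: 3.
Ballots ranking Singh above Quinn: 2.
Quinn wins the head-to-head, 3–2.

Quinn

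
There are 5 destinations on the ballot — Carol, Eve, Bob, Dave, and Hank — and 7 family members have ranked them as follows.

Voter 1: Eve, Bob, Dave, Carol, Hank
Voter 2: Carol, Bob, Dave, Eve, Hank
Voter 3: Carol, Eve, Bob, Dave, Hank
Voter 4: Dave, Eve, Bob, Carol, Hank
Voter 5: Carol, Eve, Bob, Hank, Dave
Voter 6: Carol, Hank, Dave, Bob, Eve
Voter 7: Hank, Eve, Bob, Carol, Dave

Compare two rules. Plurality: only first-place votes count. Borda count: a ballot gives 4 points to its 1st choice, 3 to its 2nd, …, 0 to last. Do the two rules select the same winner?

Plurality first-place counts: Carol 4, Eve 1, Bob 0, Dave 1, Hank 1 → Carol.
Borda totals: Carol 19, Eve 17, Bob 15, Dave 11, Hank 8 → Carol.
The two rules agree on Carol.

Yes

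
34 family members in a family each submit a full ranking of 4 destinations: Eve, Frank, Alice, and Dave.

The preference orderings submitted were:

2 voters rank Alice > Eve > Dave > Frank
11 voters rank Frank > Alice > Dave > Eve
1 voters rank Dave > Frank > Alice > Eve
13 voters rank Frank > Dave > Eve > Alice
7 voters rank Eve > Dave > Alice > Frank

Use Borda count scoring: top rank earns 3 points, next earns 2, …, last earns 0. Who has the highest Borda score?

Frank

Borda scores:
  Eve: 2·2 + 11·0 + 0 + 13·1 + 7·3 = 38
  Frank: 2·0 + 11·3 + 2 + 13·3 + 7·0 = 74
  Alice: 2·3 + 11·2 + 1 + 13·0 + 7·1 = 36
  Dave: 2·1 + 11·1 + 3 + 13·2 + 7·2 = 56
Frank has the highest total.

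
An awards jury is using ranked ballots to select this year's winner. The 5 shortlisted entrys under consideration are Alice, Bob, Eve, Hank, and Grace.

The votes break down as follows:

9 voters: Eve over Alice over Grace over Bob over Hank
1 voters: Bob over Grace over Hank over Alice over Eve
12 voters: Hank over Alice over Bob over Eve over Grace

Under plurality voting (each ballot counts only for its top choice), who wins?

Hank

First-place vote totals:
  Alice: 0
  Bob: 1
  Eve: 9
  Hank: 12
  Grace: 0
Hank has the most first-place votes.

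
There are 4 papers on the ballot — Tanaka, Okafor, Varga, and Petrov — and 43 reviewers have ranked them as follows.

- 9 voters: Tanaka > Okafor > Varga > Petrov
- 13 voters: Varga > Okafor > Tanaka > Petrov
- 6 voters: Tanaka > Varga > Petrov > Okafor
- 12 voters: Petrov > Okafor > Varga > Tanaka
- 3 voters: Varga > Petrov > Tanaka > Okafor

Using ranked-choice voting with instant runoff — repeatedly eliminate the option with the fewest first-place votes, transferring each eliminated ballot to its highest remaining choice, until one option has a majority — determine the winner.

Varga

Round 1: Varga 16, Tanaka 15, Petrov 12, Okafor 0. Okafor has the fewest and is eliminated.
Round 2: Varga 16, Tanaka 15, Petrov 12. Petrov has the fewest and is eliminated.
Round 3: Varga 28, Tanaka 15. Varga has a majority.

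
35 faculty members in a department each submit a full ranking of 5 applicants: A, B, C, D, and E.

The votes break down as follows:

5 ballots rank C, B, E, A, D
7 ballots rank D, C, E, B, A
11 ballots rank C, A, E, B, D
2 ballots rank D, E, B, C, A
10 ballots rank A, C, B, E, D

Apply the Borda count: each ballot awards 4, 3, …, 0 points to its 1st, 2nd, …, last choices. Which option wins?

Borda scores:
  A: 5·1 + 7·0 + 11·3 + 2·0 + 10·4 = 78
  B: 5·3 + 7·1 + 11·1 + 2·2 + 10·2 = 57
  C: 5·4 + 7·3 + 11·4 + 2·1 + 10·3 = 117
  D: 5·0 + 7·4 + 11·0 + 2·4 + 10·0 = 36
  E: 5·2 + 7·2 + 11·2 + 2·3 + 10·1 = 62
C has the highest total.

C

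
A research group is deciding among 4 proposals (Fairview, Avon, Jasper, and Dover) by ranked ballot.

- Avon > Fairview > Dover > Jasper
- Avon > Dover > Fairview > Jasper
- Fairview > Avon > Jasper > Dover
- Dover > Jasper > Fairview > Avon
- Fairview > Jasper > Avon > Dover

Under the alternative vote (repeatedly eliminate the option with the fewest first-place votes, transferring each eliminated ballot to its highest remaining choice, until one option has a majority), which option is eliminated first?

Jasper

Round 1: Fairview 2, Avon 2, Dover 1, Jasper 0. Jasper has the fewest and is eliminated.
Round 2: Fairview 2, Avon 2, Dover 1. Dover has the fewest and is eliminated.
Round 3: Fairview 3, Avon 2. Fairview has a majority.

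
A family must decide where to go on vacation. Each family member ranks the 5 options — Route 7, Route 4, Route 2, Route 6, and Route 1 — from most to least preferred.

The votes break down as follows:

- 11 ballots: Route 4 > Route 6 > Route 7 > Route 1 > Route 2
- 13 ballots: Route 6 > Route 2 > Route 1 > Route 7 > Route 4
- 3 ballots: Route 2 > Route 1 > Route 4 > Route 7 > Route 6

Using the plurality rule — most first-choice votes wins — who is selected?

Route 6

First-place vote totals:
  Route 7: 0
  Route 4: 11
  Route 2: 3
  Route 6: 13
  Route 1: 0
Route 6 has the most first-place votes.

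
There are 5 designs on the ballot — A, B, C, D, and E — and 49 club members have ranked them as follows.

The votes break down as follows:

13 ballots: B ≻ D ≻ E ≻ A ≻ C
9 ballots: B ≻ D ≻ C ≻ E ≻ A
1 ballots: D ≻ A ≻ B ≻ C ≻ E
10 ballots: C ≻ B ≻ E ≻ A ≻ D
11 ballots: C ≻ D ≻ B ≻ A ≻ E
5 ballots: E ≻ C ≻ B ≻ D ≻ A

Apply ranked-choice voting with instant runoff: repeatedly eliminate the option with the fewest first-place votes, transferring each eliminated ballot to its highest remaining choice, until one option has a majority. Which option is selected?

C

Round 1: B 22, C 21, E 5, D 1, A 0. A has the fewest and is eliminated.
Round 2: B 22, C 21, E 5, D 1. D has the fewest and is eliminated.
Round 3: B 23, C 21, E 5. E has the fewest and is eliminated.
Round 4: C 26, B 23. C has a majority.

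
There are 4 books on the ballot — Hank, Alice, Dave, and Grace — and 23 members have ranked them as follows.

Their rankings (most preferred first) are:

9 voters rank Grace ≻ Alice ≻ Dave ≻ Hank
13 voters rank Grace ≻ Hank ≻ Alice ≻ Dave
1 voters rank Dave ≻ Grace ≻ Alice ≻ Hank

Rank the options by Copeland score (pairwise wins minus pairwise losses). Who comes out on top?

Pairwise results:
  Hank vs Alice: Hank wins 13–10.
  Hank vs Dave: Hank wins 13–10.
  Hank vs Grace: Grace wins 23–0.
  Alice vs Dave: Alice wins 22–1.
  Alice vs Grace: Grace wins 23–0.
  Dave vs Grace: Grace wins 22–1.
Copeland scores (wins − losses):
  Hank: 2 − 1 = 1
  Alice: 1 − 2 = -1
  Dave: 0 − 3 = -3
  Grace: 3 − 0 = 3
Grace has the best Copeland score.

Grace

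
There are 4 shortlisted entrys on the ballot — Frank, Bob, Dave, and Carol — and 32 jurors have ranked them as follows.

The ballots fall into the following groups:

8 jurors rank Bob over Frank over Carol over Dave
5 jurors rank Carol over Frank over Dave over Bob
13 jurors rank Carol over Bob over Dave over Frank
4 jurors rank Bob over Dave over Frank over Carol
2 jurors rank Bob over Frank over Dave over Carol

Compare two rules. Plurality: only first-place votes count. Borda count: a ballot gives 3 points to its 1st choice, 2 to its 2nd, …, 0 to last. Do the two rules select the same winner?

Plurality first-place counts: Frank 0, Bob 14, Dave 0, Carol 18 → Carol.
Borda totals: Frank 34, Bob 68, Dave 28, Carol 62 → Bob.
The two rules disagree: plurality picks Carol, Borda picks Bob.

No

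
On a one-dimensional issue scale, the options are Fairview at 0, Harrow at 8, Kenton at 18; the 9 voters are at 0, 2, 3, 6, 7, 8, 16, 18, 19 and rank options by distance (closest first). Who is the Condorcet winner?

Harrow

With single-peaked preferences on a line, the Condorcet winner is the candidate closest to the median voter.
The median voter (position 7) is closest to Harrow at 8.
Check: Harrow vs Fairview — voters closer to Harrow: 6 of 9.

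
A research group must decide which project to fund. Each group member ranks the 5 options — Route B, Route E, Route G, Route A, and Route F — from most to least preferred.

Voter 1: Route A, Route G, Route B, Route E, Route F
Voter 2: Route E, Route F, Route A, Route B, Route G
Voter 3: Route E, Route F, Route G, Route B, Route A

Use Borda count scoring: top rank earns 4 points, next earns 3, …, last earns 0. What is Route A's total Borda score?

6

Borda scores:
  Route B: 2 + 1 + 1 = 4
  Route E: 1 + 4 + 4 = 9
  Route G: 3 + 0 + 2 = 5
  Route A: 4 + 2 + 0 = 6
  Route F: 0 + 3 + 3 = 6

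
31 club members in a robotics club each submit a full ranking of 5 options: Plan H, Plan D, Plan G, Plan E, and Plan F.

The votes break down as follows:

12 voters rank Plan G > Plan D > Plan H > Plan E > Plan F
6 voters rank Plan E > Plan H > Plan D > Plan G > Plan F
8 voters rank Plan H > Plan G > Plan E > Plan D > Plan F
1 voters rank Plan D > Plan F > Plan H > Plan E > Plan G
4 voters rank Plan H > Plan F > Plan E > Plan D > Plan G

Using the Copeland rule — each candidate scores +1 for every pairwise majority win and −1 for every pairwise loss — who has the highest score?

Pairwise results:
  Plan H vs Plan D: Plan H wins 18–13.
  Plan H vs Plan G: Plan H wins 19–12.
  Plan H vs Plan E: Plan H wins 25–6.
  Plan H vs Plan F: Plan H wins 30–1.
  Plan D vs Plan G: Plan G wins 20–11.
  Plan D vs Plan E: Plan E wins 18–13.
  Plan D vs Plan F: Plan D wins 27–4.
  Plan G vs Plan E: Plan G wins 20–11.
  Plan G vs Plan F: Plan G wins 26–5.
  Plan E vs Plan F: Plan E wins 26–5.
Copeland scores (wins − losses):
  Plan H: 4 − 0 = 4
  Plan D: 1 − 3 = -2
  Plan G: 3 − 1 = 2
  Plan E: 2 − 2 = 0
  Plan F: 0 − 4 = -4
Plan H has the best Copeland score.

Plan H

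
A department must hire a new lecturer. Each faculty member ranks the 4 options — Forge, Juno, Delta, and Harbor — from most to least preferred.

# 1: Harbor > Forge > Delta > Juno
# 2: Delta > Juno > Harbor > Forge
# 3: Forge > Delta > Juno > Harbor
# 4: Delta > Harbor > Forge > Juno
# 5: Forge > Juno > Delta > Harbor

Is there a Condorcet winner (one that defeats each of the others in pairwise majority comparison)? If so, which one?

No Condorcet winner

Head-to-head results (5 voters total):
Forge vs Juno: Forge wins 4–1.
Forge vs Delta: Forge wins 3–2.
Forge vs Harbor: Harbor wins 3–2.
Juno vs Delta: Delta wins 4–1.
Juno vs Harbor: Juno wins 3–2.
Delta vs Harbor: Delta wins 4–1.
No candidate beats all others: Forge beats Juno beats Harbor beats Forge, a majority cycle.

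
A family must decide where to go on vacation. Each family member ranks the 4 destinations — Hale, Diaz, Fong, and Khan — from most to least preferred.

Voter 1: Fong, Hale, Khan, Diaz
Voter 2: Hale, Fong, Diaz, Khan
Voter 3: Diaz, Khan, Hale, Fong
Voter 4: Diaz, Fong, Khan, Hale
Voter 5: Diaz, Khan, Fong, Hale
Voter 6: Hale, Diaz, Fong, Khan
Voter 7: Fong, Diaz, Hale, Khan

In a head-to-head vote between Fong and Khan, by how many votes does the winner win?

3

Ballots ranking Fong above Khan: 5.
Ballots ranking Khan above Fong: 2.
Fong wins 5–2, a margin of 3.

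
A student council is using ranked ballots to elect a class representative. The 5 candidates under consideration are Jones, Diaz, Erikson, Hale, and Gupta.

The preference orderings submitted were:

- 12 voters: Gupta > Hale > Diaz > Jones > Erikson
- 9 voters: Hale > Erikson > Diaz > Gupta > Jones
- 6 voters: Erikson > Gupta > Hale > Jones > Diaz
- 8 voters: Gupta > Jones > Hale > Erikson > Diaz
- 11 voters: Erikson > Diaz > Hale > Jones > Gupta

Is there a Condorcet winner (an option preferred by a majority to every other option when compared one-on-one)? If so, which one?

No Condorcet winner

Head-to-head results (46 voters total):
Jones vs Diaz: Diaz wins 32–14.
Jones vs Erikson: Erikson wins 26–20.
Jones vs Hale: Hale wins 38–8.
Jones vs Gupta: Gupta wins 35–11.
Diaz vs Erikson: Erikson wins 34–12.
Diaz vs Hale: Hale wins 35–11.
Diaz vs Gupta: Gupta wins 26–20.
Erikson vs Hale: Hale wins 29–17.
Erikson vs Gupta: Erikson wins 26–20.
Hale vs Gupta: Gupta wins 26–20.
No candidate beats all others: Erikson beats Gupta beats Hale beats Erikson, a majority cycle.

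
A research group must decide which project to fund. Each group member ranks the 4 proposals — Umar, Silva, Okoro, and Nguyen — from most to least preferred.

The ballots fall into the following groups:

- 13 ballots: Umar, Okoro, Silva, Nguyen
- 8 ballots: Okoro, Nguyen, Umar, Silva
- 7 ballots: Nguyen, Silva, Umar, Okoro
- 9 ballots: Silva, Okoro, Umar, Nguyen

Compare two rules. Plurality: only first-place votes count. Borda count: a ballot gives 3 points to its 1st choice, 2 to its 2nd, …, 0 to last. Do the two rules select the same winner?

No

Plurality first-place counts: Umar 13, Silva 9, Okoro 8, Nguyen 7 → Umar.
Borda totals: Umar 63, Silva 54, Okoro 68, Nguyen 37 → Okoro.
The two rules disagree: plurality picks Umar, Borda picks Okoro.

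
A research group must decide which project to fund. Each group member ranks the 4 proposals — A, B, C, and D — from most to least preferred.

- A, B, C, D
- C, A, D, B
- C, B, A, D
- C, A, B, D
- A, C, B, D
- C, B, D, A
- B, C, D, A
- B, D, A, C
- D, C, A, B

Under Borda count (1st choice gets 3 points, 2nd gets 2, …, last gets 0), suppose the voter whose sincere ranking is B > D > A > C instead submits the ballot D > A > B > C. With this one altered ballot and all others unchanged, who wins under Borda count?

C

Borda totals with the altered ballot: A 14, B 12, C 19, D 9.
The winner is unchanged: still C.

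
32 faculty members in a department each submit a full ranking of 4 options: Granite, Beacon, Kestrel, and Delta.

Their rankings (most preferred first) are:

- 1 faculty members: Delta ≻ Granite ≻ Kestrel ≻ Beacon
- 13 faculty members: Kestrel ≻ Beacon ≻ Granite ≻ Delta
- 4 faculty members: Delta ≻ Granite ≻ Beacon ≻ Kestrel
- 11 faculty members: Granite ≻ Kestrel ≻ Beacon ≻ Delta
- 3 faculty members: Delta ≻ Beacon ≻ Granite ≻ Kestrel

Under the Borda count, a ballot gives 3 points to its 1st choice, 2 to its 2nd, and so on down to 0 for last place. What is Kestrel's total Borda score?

62

Borda scores:
  Granite: 2 + 13·1 + 4·2 + 11·3 + 3·1 = 59
  Beacon: 0 + 13·2 + 4·1 + 11·1 + 3·2 = 47
  Kestrel: 1 + 13·3 + 4·0 + 11·2 + 3·0 = 62
  Delta: 3 + 13·0 + 4·3 + 11·0 + 3·3 = 24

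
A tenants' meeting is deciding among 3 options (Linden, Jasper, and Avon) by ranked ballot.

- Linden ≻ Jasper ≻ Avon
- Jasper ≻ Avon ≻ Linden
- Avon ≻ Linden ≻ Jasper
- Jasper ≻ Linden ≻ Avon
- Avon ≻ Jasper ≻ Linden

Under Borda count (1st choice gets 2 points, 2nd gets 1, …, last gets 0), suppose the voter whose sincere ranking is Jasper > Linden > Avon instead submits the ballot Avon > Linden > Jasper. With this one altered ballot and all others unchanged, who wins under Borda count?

Borda totals with the altered ballot: Linden 4, Jasper 4, Avon 7.
The switch changes the winner from Jasper to Avon.

Avon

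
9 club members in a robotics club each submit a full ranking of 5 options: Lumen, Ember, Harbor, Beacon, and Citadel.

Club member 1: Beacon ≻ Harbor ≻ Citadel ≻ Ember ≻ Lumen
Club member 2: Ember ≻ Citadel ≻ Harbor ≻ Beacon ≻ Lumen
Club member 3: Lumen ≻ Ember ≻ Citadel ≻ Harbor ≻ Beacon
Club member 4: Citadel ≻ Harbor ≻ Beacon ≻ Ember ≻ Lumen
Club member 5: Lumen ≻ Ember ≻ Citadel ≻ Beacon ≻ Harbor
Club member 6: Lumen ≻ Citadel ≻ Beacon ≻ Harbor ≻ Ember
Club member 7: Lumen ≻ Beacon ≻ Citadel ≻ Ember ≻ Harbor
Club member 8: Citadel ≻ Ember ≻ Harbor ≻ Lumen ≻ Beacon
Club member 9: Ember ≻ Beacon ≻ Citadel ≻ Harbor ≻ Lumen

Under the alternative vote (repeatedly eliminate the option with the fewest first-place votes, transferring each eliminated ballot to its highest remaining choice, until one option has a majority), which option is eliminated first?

Harbor

Round 1: Lumen 4, Ember 2, Citadel 2, Beacon 1, Harbor 0. Harbor has the fewest and is eliminated.
Round 2: Lumen 4, Ember 2, Citadel 2, Beacon 1. Beacon has the fewest and is eliminated.
Round 3: Lumen 4, Citadel 3, Ember 2. Ember has the fewest and is eliminated.
Round 4: Citadel 5, Lumen 4. Citadel has a majority.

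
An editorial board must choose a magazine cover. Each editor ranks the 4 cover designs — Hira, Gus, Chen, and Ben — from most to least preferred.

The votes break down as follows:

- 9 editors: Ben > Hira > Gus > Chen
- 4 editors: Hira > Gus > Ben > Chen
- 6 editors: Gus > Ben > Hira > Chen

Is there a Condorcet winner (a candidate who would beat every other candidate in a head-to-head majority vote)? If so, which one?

Head-to-head results (19 voters total):
Hira vs Gus: Hira wins 13–6.
Hira vs Chen: Hira wins 19–0.
Hira vs Ben: Ben wins 15–4.
Gus vs Chen: Gus wins 19–0.
Gus vs Ben: Gus wins 10–9.
Chen vs Ben: Ben wins 19–0.
No candidate beats all others: Hira beats Gus beats Ben beats Hira, a majority cycle.

None — there is no Condorcet winner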